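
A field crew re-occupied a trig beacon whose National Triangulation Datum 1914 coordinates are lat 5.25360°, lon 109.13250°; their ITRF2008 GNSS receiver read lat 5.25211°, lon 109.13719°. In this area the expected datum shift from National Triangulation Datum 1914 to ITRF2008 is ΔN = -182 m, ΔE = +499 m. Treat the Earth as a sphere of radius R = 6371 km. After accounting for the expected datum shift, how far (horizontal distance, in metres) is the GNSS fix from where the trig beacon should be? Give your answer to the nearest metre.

Observed coordinate differences: Δφ = -0.00149°, Δλ = +0.00469°.
Converting to metres (1° lat = 111195 m, cos φ = 0.995799): observed ΔN = -165.7 m, observed ΔE = 519.3 m.
Subtracting the expected shift leaves a residual of -165.7 − (-182) = 16.3 m north and 519.3 − (499) = 20.3 m east.
Residual distance = √(16.3² + 20.3²) = 26.1 m.

26 m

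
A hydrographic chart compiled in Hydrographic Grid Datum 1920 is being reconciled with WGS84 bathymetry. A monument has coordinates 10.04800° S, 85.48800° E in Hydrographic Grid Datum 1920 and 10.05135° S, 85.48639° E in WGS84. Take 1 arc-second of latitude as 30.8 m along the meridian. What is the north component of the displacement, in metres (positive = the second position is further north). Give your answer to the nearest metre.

Δφ = -10.05135° − -10.04800° = -0.00335°; Δλ = 85.48639° − 85.48800° = -0.00161°.
1° of latitude = 3600 × 30.80 = 110880 m.
ΔN = Δφ × 110880 = -371.4 m; ΔE = Δλ × 110880 × cos(-10.04800°) = -0.00161 × 110880 × 0.984662 = -175.8 m.

ΔN = -371 m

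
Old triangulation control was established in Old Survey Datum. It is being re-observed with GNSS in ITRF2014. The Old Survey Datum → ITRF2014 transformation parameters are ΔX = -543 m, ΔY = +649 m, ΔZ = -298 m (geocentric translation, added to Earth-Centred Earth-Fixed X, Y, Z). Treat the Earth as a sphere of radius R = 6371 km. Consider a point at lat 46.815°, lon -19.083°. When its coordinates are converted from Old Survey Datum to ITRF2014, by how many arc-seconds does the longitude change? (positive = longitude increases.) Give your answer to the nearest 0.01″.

sin φ = 0.729148, cos φ = 0.684356, sin λ = -0.326938, cos λ = 0.945046.
East component: ΔE = −sin λ·ΔX + cos λ·ΔY = −(-0.326938)(-543) + (0.945046)(649) = 435.81 m.
1° of latitude spans πR/180 = 111195 m; at latitude φ, 1° of longitude spans that × cos φ = 76096.9 m, so Δλ = 435.81 / 76096.9 × 3600 = 20.617″.

Δλ = 20.62″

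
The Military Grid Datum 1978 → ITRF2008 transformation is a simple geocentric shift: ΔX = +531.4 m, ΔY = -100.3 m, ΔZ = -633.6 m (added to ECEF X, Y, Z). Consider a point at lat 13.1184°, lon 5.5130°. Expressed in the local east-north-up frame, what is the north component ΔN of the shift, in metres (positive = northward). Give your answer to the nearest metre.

At φ = 13.1184°, λ = 5.5130°: sin φ = 0.226964, cos φ = 0.973903, sin λ = 0.096072, cos λ = 0.995374.
ΔN = −sin φ cos λ·ΔX − sin φ sin λ·ΔY + cos φ·ΔZ = −(0.226964)(0.995374)(531.4) − (0.226964)(0.096072)(-100.3) + (0.973903)(-633.6) = -734.93 m.

ΔN = -735 m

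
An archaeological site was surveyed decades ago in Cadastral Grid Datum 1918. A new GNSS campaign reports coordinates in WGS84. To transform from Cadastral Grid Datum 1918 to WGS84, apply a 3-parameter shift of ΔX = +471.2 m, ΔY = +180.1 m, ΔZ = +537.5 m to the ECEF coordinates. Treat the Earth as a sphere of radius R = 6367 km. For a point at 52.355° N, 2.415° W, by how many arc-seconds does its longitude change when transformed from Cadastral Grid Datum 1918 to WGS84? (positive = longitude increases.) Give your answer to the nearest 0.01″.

Δλ = 10.60″

sin φ = 0.791810, cos φ = 0.610767, sin λ = -0.042137, cos λ = 0.999112.
East component: ΔE = −sin λ·ΔX + cos λ·ΔY = −(-0.042137)(471.2) + (0.999112)(180.1) = 199.80 m.
1° of latitude spans πR/180 = 111125 m; at latitude φ, 1° of longitude spans that × cos φ = 67871.6 m, so Δλ = 199.80 / 67871.6 × 3600 = 10.597″.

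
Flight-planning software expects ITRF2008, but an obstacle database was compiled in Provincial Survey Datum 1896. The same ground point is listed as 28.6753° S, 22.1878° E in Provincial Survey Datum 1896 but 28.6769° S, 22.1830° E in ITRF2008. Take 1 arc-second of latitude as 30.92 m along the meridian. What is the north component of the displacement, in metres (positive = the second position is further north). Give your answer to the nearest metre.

Δφ = -28.6769° − -28.6753° = -0.0016°; Δλ = 22.1830° − 22.1878° = -0.0048°.
1° of latitude = 3600 × 30.92 = 111312 m.
ΔN = Δφ × 111312 = -178.1 m; ΔE = Δλ × 111312 × cos(-28.6753°) = -0.0048 × 111312 × 0.877353 = -468.8 m.

ΔN = -178 m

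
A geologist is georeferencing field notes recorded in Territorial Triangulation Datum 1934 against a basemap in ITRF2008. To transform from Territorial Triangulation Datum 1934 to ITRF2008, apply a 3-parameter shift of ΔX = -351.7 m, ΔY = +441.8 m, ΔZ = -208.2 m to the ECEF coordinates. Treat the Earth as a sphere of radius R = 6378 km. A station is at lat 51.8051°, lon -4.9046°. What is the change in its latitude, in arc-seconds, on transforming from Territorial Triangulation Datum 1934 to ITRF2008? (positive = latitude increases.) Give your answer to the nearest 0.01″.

sin φ = 0.785912, cos φ = 0.618338, sin λ = -0.085497, cos λ = 0.996338.
North component: ΔN = −sin φ cos λ·ΔX − sin φ sin λ·ΔY + cos φ·ΔZ = −(0.785912)(0.996338)(-351.7) − (0.785912)(-0.085497)(441.8) + (0.618338)(-208.2) = 176.34 m.
1° of latitude spans πR/180 = 111317 m, so Δφ = 176.34 / 111317 × 3600 = 5.703″.

Δφ = 5.70″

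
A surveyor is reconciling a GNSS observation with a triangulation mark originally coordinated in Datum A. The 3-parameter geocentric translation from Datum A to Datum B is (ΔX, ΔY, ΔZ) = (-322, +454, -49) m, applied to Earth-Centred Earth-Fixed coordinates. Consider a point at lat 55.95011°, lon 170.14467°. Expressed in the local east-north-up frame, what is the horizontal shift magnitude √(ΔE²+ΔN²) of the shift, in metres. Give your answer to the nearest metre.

At φ = 55.95011°, λ = 170.14467°: sin φ = 0.828550, cos φ = 0.559915, sin λ = 0.171161, cos λ = -0.985243.
ΔE = −sin λ·ΔX + cos λ·ΔY = −(0.171161)·(-322) + (-0.985243)·(454) = -392.19 m.
ΔN = −sin φ cos λ·ΔX − sin φ sin λ·ΔY + cos φ·ΔZ = −(0.828550)(-0.985243)(-322) − (0.828550)(0.171161)(454) + (0.559915)(-49) = -354.68 m.
Horizontal magnitude = √(ΔE² + ΔN²) = √((-392.19)² + (-354.68)²) = 528.78 m.

529 m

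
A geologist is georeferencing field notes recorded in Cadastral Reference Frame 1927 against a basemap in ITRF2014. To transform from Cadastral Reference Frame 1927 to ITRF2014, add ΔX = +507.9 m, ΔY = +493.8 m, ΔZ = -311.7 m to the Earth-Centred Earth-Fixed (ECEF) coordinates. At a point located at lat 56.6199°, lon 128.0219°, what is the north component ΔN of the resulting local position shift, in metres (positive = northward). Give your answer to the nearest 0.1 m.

ΔN = -235.1 m

At φ = 56.6199°, λ = 128.0219°: sin φ = 0.835039, cos φ = 0.550191, sin λ = 0.787775, cos λ = -0.615963.
ΔN = −sin φ cos λ·ΔX − sin φ sin λ·ΔY + cos φ·ΔZ = −(0.835039)(-0.615963)(507.9) − (0.835039)(0.787775)(493.8) + (0.550191)(-311.7) = -235.09 m.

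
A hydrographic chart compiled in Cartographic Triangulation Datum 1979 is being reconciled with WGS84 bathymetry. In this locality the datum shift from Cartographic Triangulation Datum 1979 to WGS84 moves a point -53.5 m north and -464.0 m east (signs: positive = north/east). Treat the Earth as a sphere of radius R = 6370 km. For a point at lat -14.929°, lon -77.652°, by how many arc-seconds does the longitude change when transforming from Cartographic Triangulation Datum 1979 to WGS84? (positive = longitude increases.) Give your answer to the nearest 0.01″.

At latitude -14.929°, cos φ = 0.966246.
One radian of longitude at latitude φ spans R cos φ, so Δλ = ΔE / (R cos φ) = -464.0 / (6370000 × 0.966246) = -7.5386e-05 rad = -15.549″.

Δλ = -15.55″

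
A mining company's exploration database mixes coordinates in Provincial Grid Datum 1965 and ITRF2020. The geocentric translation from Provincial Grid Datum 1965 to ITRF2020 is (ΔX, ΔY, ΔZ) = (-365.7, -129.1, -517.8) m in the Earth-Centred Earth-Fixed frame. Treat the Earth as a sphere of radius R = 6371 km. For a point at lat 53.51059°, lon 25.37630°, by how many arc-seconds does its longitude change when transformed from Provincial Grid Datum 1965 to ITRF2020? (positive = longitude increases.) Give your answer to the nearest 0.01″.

Δλ = 2.18″

sin φ = 0.803967, cos φ = 0.594674, sin λ = 0.428561, cos λ = 0.903513.
East component: ΔE = −sin λ·ΔX + cos λ·ΔY = −(0.428561)(-365.7) + (0.903513)(-129.1) = 40.08 m.
1° of latitude spans πR/180 = 111195 m; at latitude φ, 1° of longitude spans that × cos φ = 66124.8 m, so Δλ = 40.08 / 66124.8 × 3600 = 2.182″.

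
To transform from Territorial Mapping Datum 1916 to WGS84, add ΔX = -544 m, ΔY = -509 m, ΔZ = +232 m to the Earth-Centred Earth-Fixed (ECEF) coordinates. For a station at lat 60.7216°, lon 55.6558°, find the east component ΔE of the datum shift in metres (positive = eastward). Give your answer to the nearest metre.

The local east axis at (φ, λ) is (−sin λ, cos λ, 0), so ΔE = −sin(55.6558°)·(-544) + cos(55.6558°)·(-509) = 162.00 m.

ΔE = 162 m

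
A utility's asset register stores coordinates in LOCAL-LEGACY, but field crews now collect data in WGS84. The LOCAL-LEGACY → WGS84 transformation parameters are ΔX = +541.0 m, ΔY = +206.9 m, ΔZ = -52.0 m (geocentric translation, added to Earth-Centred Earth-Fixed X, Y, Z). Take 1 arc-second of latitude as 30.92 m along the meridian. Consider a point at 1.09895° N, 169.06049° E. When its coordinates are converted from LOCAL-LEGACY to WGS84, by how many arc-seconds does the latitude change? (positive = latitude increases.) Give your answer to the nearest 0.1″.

sin φ = 0.019179, cos φ = 0.999816, sin λ = 0.189773, cos λ = -0.981828.
North component: ΔN = −sin φ cos λ·ΔX − sin φ sin λ·ΔY + cos φ·ΔZ = −(0.019179)(-0.981828)(541.0) − (0.019179)(0.189773)(206.9) + (0.999816)(-52.0) = -42.56 m.
1° of latitude spans 3600 × 30.92 = 111312 m, so Δφ = -42.56 / 111312 × 3600 = -1.376″.

Δφ = -1.4″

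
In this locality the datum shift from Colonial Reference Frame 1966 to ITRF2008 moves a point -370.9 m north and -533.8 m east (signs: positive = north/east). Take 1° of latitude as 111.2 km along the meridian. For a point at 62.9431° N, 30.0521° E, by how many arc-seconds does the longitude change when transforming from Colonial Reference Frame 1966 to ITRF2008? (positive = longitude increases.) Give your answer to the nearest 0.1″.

At latitude 62.9431°, cos φ = 0.454875.
1° of longitude at this latitude = 111.2 × cos φ = 50.58 km, so Δλ = -533.8 / 50582.1 = -0.0105531° = -37.991″.

Δλ = -38.0″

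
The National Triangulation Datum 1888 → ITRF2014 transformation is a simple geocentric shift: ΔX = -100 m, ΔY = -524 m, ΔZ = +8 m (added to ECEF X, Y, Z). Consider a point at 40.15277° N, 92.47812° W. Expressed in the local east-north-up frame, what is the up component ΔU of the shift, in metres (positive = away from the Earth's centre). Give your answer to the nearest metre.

The local up (radial) axis is (cos φ cos λ, cos φ sin λ, sin φ), giving ΔU = 3.305 + 400.133 + 5.159 = 408.60 m.

ΔU = 409 m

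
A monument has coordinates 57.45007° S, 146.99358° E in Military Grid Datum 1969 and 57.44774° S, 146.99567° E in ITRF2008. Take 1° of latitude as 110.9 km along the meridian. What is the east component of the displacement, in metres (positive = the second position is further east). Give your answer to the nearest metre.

ΔE = 125 m

Δφ = -57.44774° − -57.45007° = +0.00233°; Δλ = 146.99567° − 146.99358° = +0.00209°.
ΔN = Δφ × 110900 = 258.4 m; ΔE = Δλ × 110900 × cos(-57.45007°) = +0.00209 × 110900 × 0.538034 = 124.7 m.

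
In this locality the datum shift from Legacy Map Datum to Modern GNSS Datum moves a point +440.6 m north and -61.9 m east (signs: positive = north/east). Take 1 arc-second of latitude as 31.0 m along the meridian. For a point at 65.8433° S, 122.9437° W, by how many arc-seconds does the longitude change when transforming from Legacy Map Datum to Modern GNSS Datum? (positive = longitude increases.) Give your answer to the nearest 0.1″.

Δλ = -4.9″

At latitude -65.8433°, cos φ = 0.409234.
1″ of longitude at this latitude = 31.00 × cos φ = 12.6862 m, so Δλ = -61.9 / 12.6862 = -4.879″.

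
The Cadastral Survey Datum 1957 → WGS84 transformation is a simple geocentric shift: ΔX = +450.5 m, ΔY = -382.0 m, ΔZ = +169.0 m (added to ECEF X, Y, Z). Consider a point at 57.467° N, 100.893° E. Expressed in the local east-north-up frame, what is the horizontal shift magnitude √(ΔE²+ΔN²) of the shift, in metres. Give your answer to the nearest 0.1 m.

The local east axis at (φ, λ) is (−sin λ, cos λ, 0), so ΔE = −sin(100.893°)·450.5 + cos(100.893°)·(-382.0) = -370.19 m.
The local north axis is (−sin φ cos λ, −sin φ sin λ, cos φ), giving ΔN = 71.774 + 316.254 + 90.886 = 478.91 m.
Horizontal magnitude = √(ΔE² + ΔN²) = √((-370.19)² + 478.91²) = 605.31 m.

605.3 m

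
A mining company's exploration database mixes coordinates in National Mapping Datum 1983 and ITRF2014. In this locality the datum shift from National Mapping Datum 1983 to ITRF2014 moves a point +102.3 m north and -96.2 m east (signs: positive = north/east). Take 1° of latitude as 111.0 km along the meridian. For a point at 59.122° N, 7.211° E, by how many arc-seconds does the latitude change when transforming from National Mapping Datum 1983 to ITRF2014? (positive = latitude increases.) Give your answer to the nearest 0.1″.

1° of latitude = 111.0 km, so Δφ = 102.3 / 111000 = 0.0009216° = 3.318″.

Δφ = 3.3″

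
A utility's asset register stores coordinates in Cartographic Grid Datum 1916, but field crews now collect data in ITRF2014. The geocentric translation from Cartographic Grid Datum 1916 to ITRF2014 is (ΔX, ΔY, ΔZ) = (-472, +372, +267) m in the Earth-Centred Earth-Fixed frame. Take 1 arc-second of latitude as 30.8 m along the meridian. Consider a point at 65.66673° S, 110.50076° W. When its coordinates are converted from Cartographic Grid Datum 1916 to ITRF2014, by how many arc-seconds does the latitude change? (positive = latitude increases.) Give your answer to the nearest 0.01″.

Δφ = -1.85″

sin φ = -0.911164, cos φ = 0.412044, sin λ = -0.936668, cos λ = -0.350220.
North component: ΔN = −sin φ cos λ·ΔX − sin φ sin λ·ΔY + cos φ·ΔZ = −(-0.911164)(-0.350220)(-472) − (-0.911164)(-0.936668)(372) + (0.412044)(267) = -56.85 m.
1° of latitude spans 3600 × 30.80 = 110880 m, so Δφ = -56.85 / 110880 × 3600 = -1.846″.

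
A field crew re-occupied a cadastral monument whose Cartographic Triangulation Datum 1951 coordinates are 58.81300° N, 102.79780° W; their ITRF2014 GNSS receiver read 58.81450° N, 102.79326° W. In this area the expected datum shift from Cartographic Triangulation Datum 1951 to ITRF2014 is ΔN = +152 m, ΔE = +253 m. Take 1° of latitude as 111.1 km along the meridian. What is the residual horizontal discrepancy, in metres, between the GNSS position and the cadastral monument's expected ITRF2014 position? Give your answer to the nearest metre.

17 m

Observed coordinate differences: Δφ = +0.00150°, Δλ = +0.00454°.
Converting to metres (1° lat = 111100 m, cos φ = 0.517833): observed ΔN = 166.7 m, observed ΔE = 261.2 m.
Subtracting the expected shift leaves a residual of 166.7 − (152) = 14.7 m north and 261.2 − (253) = 8.2 m east.
Residual distance = √(14.7² + 8.2²) = 16.8 m.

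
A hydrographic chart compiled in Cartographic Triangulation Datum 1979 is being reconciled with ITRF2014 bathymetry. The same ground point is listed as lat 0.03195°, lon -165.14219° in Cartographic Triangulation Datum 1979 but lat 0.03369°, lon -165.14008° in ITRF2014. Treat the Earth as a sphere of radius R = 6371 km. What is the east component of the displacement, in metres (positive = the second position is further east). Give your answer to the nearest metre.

ΔE = 235 m

Δφ = 0.03369° − 0.03195° = +0.00174°; Δλ = -165.14008° − -165.14219° = +0.00211°.
1° along a meridian = πR/180 = 111195 m.
ΔN = Δφ × 111195 = 193.5 m; ΔE = Δλ × 111195 × cos(0.03195°) = +0.00211 × 111195 × 1.000000 = 234.6 m.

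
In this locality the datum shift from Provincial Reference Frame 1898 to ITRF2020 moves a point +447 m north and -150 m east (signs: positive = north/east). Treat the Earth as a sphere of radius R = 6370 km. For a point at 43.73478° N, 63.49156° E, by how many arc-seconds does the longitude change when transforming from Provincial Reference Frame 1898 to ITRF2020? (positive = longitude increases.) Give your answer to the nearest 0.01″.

Δλ = -6.72″

At latitude 43.73478°, cos φ = 0.722548.
One radian of longitude at latitude φ spans R cos φ, so Δλ = ΔE / (R cos φ) = -150.0 / (6370000 × 0.722548) = -3.2590e-05 rad = -6.722″.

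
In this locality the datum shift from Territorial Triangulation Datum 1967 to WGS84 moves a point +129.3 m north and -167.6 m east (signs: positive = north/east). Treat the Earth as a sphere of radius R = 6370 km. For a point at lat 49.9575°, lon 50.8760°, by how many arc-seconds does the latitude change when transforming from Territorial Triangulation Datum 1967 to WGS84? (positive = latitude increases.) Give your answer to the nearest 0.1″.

Δφ = 4.2″

On a sphere of radius R, 1 rad of latitude = R, so Δφ = ΔN / R = 129.3 / 6370000 = 2.0298e-05 rad = 4.187″.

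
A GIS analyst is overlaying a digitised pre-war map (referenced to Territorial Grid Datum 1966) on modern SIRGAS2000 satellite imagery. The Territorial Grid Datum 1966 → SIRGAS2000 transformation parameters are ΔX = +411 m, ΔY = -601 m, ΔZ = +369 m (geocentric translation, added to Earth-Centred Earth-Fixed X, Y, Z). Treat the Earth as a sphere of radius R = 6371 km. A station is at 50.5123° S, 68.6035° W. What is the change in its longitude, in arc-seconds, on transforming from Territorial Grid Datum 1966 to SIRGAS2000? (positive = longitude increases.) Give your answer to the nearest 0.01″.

sin φ = -0.771761, cos φ = 0.635913, sin λ = -0.931078, cos λ = 0.364820.
East component: ΔE = −sin λ·ΔX + cos λ·ΔY = −(-0.931078)(411) + (0.364820)(-601) = 163.42 m.
1° of latitude spans πR/180 = 111195 m; at latitude φ, 1° of longitude spans that × cos φ = 70710.3 m, so Δλ = 163.42 / 70710.3 × 3600 = 8.320″.

Δλ = 8.32″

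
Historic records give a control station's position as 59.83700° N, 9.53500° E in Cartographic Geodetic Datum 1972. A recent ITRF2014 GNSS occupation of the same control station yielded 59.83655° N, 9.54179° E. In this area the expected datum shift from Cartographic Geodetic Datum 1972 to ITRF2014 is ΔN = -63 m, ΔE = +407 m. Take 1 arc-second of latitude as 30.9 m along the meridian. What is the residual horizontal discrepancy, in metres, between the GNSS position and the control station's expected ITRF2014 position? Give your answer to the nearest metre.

30 m

Observed coordinate differences: Δφ = -0.00045°, Δλ = +0.00679°.
Converting to metres (1° lat = 111240 m, cos φ = 0.502462): observed ΔN = -50.1 m, observed ΔE = 379.5 m.
Subtracting the expected shift leaves a residual of -50.1 − (-63) = 12.9 m north and 379.5 − (407) = -27.5 m east.
Residual distance = √(12.9² + (-27.5)²) = 30.4 m.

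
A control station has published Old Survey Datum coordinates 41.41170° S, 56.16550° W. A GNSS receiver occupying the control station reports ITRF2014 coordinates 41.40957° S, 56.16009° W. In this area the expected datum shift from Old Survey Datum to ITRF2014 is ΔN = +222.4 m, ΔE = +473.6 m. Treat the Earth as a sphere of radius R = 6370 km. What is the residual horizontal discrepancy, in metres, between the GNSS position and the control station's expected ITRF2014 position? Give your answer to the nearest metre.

27 m

Observed coordinate differences: Δφ = +0.00213°, Δλ = +0.00541°.
Converting to metres (1° lat = 111177 m, cos φ = 0.749976): observed ΔN = 236.8 m, observed ΔE = 451.1 m.
Subtracting the expected shift leaves a residual of 236.8 − (222.4) = 14.4 m north and 451.1 − (473.6) = -22.5 m east.
Residual distance = √(14.4² + (-22.5)²) = 26.7 m.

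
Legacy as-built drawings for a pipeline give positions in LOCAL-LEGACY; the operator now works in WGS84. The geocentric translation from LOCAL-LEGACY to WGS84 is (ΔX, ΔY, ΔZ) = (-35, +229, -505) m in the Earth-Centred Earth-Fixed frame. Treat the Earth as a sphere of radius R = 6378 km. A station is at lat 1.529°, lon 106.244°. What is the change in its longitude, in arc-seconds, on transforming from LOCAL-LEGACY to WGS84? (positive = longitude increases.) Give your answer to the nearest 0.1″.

Δλ = -1.0″

sin φ = 0.026683, cos φ = 0.999644, sin λ = 0.960079, cos λ = -0.279728.
East component: ΔE = −sin λ·ΔX + cos λ·ΔY = −(0.960079)(-35) + (-0.279728)(229) = -30.46 m.
1° of latitude spans πR/180 = 111317 m; at latitude φ, 1° of longitude spans that × cos φ = 111277.5 m, so Δλ = -30.46 / 111277.5 × 3600 = -0.985″.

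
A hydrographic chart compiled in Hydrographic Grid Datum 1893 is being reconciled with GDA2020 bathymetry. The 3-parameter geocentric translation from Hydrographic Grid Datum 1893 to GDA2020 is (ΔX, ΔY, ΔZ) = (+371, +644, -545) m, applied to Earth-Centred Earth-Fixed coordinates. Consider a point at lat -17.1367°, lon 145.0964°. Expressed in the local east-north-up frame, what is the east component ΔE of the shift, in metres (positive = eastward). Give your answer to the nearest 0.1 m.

ΔE = -740.4 m

At φ = -17.1367°, λ = 145.0964°: sin φ = -0.294652, cos φ = 0.955604, sin λ = 0.572197, cos λ = -0.820116.
ΔE = −sin λ·ΔX + cos λ·ΔY = −(0.572197)·(371) + (-0.820116)·(644) = -740.44 m.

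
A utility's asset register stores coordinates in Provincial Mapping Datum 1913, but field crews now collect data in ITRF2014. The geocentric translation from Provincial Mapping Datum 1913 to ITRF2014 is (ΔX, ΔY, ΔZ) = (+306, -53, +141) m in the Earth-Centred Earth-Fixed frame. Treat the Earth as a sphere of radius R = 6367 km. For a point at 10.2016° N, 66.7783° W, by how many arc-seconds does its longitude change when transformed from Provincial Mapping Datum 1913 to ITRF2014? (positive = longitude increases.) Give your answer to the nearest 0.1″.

Δλ = 8.6″

sin φ = 0.177112, cos φ = 0.984191, sin λ = -0.918986, cos λ = 0.394290.
East component: ΔE = −sin λ·ΔX + cos λ·ΔY = −(-0.918986)(306) + (0.394290)(-53) = 260.31 m.
1° of latitude spans πR/180 = 111125 m; at latitude φ, 1° of longitude spans that × cos φ = 109368.3 m, so Δλ = 260.31 / 109368.3 × 3600 = 8.569″.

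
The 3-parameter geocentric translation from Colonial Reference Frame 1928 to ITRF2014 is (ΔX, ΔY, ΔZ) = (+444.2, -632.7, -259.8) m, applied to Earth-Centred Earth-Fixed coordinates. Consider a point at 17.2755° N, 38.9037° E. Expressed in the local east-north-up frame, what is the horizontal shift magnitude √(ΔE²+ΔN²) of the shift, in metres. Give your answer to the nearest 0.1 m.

805.7 m

The local east axis at (φ, λ) is (−sin λ, cos λ, 0), so ΔE = −sin(38.9037°)·444.2 + cos(38.9037°)·(-632.7) = -771.33 m.
The local north axis is (−sin φ cos λ, −sin φ sin λ, cos φ), giving ΔN = -102.655 + 117.998 − 248.080 = -232.74 m.
Horizontal magnitude = √(ΔE² + ΔN²) = √((-771.33)² + (-232.74)²) = 805.68 m.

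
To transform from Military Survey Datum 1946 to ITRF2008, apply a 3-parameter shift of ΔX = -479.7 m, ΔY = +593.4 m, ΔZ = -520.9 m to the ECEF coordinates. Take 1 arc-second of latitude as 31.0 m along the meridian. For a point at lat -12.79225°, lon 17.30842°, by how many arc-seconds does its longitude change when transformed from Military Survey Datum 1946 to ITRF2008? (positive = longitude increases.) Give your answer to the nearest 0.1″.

Δλ = 23.5″

sin φ = -0.221417, cos φ = 0.975179, sin λ = 0.297515, cos λ = 0.954717.
East component: ΔE = −sin λ·ΔX + cos λ·ΔY = −(0.297515)(-479.7) + (0.954717)(593.4) = 709.25 m.
1° of latitude spans 3600 × 31.00 = 111600 m; at latitude φ, 1° of longitude spans that × cos φ = 108830.0 m, so Δλ = 709.25 / 108830.0 × 3600 = 23.461″.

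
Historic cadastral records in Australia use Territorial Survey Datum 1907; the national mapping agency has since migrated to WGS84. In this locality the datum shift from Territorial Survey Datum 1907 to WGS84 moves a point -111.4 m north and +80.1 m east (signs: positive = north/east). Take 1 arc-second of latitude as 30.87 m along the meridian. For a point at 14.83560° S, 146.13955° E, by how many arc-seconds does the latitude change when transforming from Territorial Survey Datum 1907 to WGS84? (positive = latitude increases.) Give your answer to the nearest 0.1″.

Δφ = -3.6″

1″ of latitude = 30.87 m, so Δφ = -111.4 / 30.87 = -3.609″.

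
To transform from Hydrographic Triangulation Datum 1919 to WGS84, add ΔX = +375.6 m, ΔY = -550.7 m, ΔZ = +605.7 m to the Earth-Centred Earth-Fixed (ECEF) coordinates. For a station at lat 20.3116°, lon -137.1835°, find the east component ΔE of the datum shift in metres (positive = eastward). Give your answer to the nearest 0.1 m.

ΔE = 659.2 m

At φ = 20.3116°, λ = -137.1835°: sin φ = 0.347126, cos φ = 0.937819, sin λ = -0.679653, cos λ = -0.733534.
ΔE = −sin λ·ΔX + cos λ·ΔY = −(-0.679653)·(375.6) + (-0.733534)·(-550.7) = 659.23 m.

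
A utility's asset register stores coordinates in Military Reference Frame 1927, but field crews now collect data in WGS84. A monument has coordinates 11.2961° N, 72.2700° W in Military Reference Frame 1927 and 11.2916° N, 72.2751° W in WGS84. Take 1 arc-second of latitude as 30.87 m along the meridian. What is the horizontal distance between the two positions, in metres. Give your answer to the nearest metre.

748 m

Δφ = 11.2916° − 11.2961° = -0.0045°; Δλ = -72.2751° − -72.2700° = -0.0051°.
1° of latitude = 3600 × 30.87 = 111132 m.
ΔN = Δφ × 111132 = -500.1 m; ΔE = Δλ × 111132 × cos(11.2961°) = -0.0051 × 111132 × 0.980628 = -555.8 m.
Distance = √(ΔE² + ΔN²) = √((-555.8)² + (-500.1)²) = 747.7 m.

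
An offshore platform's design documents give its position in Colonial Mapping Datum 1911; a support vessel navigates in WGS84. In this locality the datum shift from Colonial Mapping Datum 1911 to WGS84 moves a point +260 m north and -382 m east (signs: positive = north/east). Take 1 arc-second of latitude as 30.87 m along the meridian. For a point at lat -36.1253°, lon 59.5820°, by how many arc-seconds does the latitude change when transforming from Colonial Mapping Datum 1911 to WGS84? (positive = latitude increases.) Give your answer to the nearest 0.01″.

Δφ = 8.42″

1″ of latitude = 30.87 m, so Δφ = 260.0 / 30.87 = 8.422″.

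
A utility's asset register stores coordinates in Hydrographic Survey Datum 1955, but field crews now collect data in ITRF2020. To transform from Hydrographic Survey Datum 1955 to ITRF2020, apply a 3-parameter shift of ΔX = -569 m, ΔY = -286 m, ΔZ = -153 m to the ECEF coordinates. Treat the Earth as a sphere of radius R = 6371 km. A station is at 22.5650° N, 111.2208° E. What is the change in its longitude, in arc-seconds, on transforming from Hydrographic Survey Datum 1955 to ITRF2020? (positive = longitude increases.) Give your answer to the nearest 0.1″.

Δλ = 22.2″

sin φ = 0.383731, cos φ = 0.923445, sin λ = 0.932192, cos λ = -0.361963.
East component: ΔE = −sin λ·ΔX + cos λ·ΔY = −(0.932192)(-569) + (-0.361963)(-286) = 633.94 m.
1° of latitude spans πR/180 = 111195 m; at latitude φ, 1° of longitude spans that × cos φ = 102682.4 m, so Δλ = 633.94 / 102682.4 × 3600 = 22.226″.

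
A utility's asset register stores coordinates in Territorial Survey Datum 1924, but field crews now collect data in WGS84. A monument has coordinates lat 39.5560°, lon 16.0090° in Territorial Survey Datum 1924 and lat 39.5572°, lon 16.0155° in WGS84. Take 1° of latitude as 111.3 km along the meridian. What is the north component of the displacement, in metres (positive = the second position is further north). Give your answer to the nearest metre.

Δφ = 39.5572° − 39.5560° = +0.0012°; Δλ = 16.0155° − 16.0090° = +0.0065°.
ΔN = Δφ × 111300 = 133.6 m; ΔE = Δλ × 111300 × cos(39.5560°) = +0.0065 × 111300 × 0.771003 = 557.8 m.

ΔN = 134 m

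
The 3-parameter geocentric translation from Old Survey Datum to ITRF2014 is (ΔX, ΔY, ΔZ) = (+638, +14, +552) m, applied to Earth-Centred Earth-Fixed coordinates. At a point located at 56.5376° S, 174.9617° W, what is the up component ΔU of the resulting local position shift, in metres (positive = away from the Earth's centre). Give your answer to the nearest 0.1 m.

ΔU = -811.6 m

At φ = -56.5376°, λ = -174.9617°: sin φ = -0.834248, cos φ = 0.551390, sin λ = -0.087822, cos λ = -0.996136.
ΔU = cos φ cos λ·ΔX + cos φ sin λ·ΔY + sin φ·ΔZ = (0.551390)(-0.996136)(638) + (0.551390)(-0.087822)(14) + (-0.834248)(552) = -811.61 m.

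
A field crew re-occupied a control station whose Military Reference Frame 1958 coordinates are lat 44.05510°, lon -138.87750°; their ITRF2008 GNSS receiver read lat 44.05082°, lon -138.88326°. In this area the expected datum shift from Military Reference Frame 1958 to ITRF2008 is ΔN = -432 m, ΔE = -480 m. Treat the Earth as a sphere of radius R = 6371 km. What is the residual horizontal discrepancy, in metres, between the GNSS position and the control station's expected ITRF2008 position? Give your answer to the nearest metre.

48 m

Observed coordinate differences: Δφ = -0.00428°, Δλ = -0.00576°.
Converting to metres (1° lat = 111195 m, cos φ = 0.718671): observed ΔN = -475.9 m, observed ΔE = -460.3 m.
Subtracting the expected shift leaves a residual of -475.9 − (-432) = -43.9 m north and -460.3 − (-480) = 19.7 m east.
Residual distance = √((-43.9)² + 19.7²) = 48.1 m.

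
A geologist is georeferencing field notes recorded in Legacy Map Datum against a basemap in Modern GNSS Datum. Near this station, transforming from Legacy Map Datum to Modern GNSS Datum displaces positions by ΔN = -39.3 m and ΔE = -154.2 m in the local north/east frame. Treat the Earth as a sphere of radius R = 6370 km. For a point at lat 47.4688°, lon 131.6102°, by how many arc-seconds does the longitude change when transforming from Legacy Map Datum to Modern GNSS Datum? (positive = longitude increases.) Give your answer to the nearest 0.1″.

Δλ = -7.4″

At latitude 47.4688°, cos φ = 0.675992.
One radian of longitude at latitude φ spans R cos φ, so Δλ = ΔE / (R cos φ) = -154.2 / (6370000 × 0.675992) = -3.5810e-05 rad = -7.386″.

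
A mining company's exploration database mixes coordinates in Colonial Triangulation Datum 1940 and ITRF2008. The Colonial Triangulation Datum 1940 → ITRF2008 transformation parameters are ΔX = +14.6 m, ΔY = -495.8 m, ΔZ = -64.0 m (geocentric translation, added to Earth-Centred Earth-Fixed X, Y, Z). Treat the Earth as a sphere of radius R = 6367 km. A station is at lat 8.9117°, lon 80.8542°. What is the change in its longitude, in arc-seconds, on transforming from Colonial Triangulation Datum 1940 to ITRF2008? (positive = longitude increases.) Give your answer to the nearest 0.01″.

sin φ = 0.154912, cos φ = 0.987928, sin λ = 0.987287, cos λ = 0.158947.
East component: ΔE = −sin λ·ΔX + cos λ·ΔY = −(0.987287)(14.6) + (0.158947)(-495.8) = -93.22 m.
1° of latitude spans πR/180 = 111125 m; at latitude φ, 1° of longitude spans that × cos φ = 109783.6 m, so Δλ = -93.22 / 109783.6 × 3600 = -3.057″.

Δλ = -3.06″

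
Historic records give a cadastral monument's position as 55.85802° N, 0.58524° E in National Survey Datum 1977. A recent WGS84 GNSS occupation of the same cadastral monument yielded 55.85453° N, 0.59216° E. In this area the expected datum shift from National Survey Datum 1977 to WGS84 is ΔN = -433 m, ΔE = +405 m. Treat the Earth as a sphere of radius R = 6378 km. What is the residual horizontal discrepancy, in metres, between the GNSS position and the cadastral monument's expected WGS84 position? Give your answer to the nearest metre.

Observed coordinate differences: Δφ = -0.00349°, Δλ = +0.00692°.
Converting to metres (1° lat = 111317 m, cos φ = 0.561246): observed ΔN = -388.5 m, observed ΔE = 432.3 m.
Subtracting the expected shift leaves a residual of -388.5 − (-433) = 44.5 m north and 432.3 − (405) = 27.3 m east.
Residual distance = √(44.5² + 27.3²) = 52.2 m.

52 m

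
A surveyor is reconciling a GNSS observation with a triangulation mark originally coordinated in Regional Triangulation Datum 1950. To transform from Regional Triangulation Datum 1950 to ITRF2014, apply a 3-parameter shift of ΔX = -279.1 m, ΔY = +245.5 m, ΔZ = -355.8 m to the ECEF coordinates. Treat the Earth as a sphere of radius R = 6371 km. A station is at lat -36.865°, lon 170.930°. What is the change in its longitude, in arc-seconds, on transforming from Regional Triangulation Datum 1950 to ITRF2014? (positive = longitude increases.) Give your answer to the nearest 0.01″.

sin φ = -0.599932, cos φ = 0.800051, sin λ = 0.157641, cos λ = -0.987496.
East component: ΔE = −sin λ·ΔX + cos λ·ΔY = −(0.157641)(-279.1) + (-0.987496)(245.5) = -198.43 m.
1° of latitude spans πR/180 = 111195 m; at latitude φ, 1° of longitude spans that × cos φ = 88961.6 m, so Δλ = -198.43 / 88961.6 × 3600 = -8.030″.

Δλ = -8.03″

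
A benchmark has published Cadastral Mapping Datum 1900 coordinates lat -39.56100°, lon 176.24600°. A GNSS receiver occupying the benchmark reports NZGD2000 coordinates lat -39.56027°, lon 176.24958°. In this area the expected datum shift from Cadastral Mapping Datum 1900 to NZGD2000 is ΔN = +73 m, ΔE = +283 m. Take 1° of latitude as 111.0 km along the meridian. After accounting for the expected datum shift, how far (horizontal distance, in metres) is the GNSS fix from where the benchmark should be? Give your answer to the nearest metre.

Observed coordinate differences: Δφ = +0.00073°, Δλ = +0.00358°.
Converting to metres (1° lat = 111000 m, cos φ = 0.770947): observed ΔN = 81.0 m, observed ΔE = 306.4 m.
Subtracting the expected shift leaves a residual of 81.0 − (73) = 8.0 m north and 306.4 − (283) = 23.4 m east.
Residual distance = √(8.0² + 23.4²) = 24.7 m.

25 m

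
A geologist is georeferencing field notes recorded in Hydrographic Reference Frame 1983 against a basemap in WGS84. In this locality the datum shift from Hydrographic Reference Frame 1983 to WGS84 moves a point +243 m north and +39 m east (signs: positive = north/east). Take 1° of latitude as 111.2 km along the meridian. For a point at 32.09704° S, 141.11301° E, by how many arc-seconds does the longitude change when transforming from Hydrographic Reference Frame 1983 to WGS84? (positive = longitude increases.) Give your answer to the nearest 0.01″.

Δλ = 1.49″

At latitude -32.09704°, cos φ = 0.847149.
1° of longitude at this latitude = 111.2 × cos φ = 94.20 km, so Δλ = 39.0 / 94203.0 = 0.0004140° = 1.490″.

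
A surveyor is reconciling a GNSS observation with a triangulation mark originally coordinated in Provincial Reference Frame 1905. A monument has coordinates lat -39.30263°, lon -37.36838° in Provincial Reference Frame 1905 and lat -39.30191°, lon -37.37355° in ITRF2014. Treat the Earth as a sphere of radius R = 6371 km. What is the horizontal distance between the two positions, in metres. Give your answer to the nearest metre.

Δφ = -39.30191° − -39.30263° = +0.00072°; Δλ = -37.37355° − -37.36838° = -0.00517°.
1° along a meridian = πR/180 = 111195 m.
ΔN = Δφ × 111195 = 80.1 m; ΔE = Δλ × 111195 × cos(-39.30263°) = -0.00517 × 111195 × 0.773811 = -444.8 m.
Distance = √(ΔE² + ΔN²) = √((-444.8)² + 80.1²) = 452.0 m.

452 m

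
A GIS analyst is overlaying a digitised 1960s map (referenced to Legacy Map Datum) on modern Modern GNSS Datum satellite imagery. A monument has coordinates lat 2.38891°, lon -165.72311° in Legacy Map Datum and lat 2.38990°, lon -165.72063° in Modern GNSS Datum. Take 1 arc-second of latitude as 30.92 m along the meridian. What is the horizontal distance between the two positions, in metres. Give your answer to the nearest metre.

Δφ = 2.38990° − 2.38891° = +0.00099°; Δλ = -165.72063° − -165.72311° = +0.00248°.
1° of latitude = 3600 × 30.92 = 111312 m.
ΔN = Δφ × 111312 = 110.2 m; ΔE = Δλ × 111312 × cos(2.38891°) = +0.00248 × 111312 × 0.999131 = 275.8 m.
Distance = √(ΔE² + ΔN²) = √(275.8² + 110.2²) = 297.0 m.

297 m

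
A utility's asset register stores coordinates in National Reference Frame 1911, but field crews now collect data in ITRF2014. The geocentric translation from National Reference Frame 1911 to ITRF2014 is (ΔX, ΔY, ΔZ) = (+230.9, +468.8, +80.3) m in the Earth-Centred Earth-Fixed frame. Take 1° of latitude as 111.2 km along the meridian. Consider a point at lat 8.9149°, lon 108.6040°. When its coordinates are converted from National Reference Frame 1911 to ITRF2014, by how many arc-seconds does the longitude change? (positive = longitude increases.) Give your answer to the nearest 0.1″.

Δλ = -12.1″

sin φ = 0.154967, cos φ = 0.987920, sin λ = 0.947746, cos λ = -0.319025.
East component: ΔE = −sin λ·ΔX + cos λ·ΔY = −(0.947746)(230.9) + (-0.319025)(468.8) = -368.39 m.
1° of latitude spans 111200 m; at latitude φ, 1° of longitude spans that × cos φ = 109856.7 m, so Δλ = -368.39 / 109856.7 × 3600 = -12.072″.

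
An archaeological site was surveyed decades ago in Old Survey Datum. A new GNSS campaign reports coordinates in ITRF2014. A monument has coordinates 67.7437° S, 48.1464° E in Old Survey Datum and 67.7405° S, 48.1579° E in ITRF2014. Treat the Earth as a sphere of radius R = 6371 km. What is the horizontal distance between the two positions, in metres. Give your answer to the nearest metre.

Δφ = -67.7405° − -67.7437° = +0.0032°; Δλ = 48.1579° − 48.1464° = +0.0115°.
1° along a meridian = πR/180 = 111195 m.
ΔN = Δφ × 111195 = 355.8 m; ΔE = Δλ × 111195 × cos(-67.7437°) = +0.0115 × 111195 × 0.378750 = 484.3 m.
Distance = √(ΔE² + ΔN²) = √(484.3² + 355.8²) = 601.0 m.

601 m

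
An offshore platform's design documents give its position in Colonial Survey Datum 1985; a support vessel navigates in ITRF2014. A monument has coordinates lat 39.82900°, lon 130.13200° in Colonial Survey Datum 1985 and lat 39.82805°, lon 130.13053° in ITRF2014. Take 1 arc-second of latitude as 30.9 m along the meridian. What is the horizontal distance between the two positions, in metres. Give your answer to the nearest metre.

Δφ = 39.82805° − 39.82900° = -0.00095°; Δλ = 130.13053° − 130.13200° = -0.00147°.
1° of latitude = 3600 × 30.90 = 111240 m.
ΔN = Δφ × 111240 = -105.7 m; ΔE = Δλ × 111240 × cos(39.82900°) = -0.00147 × 111240 × 0.767959 = -125.6 m.
Distance = √(ΔE² + ΔN²) = √((-125.6)² + (-105.7)²) = 164.1 m.

164 m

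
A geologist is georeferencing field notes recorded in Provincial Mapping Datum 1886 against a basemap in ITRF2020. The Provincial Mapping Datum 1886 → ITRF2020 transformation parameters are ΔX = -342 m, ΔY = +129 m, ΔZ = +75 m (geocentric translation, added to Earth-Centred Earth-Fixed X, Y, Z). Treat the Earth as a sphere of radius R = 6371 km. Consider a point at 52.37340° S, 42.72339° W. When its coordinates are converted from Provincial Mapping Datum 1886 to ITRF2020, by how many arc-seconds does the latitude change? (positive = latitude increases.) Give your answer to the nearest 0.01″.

sin φ = -0.792006, cos φ = 0.610513, sin λ = -0.678460, cos λ = 0.734638.
North component: ΔN = −sin φ cos λ·ΔX − sin φ sin λ·ΔY + cos φ·ΔZ = −(-0.792006)(0.734638)(-342) − (-0.792006)(-0.678460)(129) + (0.610513)(75) = -222.52 m.
1° of latitude spans πR/180 = 111195 m, so Δφ = -222.52 / 111195 × 3600 = -7.204″.

Δφ = -7.20″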